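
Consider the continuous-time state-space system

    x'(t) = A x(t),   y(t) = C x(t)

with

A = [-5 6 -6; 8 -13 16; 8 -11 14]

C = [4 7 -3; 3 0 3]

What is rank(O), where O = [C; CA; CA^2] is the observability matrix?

2

CA = [[12, -34, 46], [9, -15, 24]]
CA^2 = [[36, 8, 28], [27, -15, 42]]
Observability matrix O = [C; CA; CA^2] = [[4, 7, -3], [3, 0, 3], [12, -34, 46], [9, -15, 24], [36, 8, 28], [27, -15, 42]]
The columns c1, c2, c3 of O are linearly dependent: -c1 + c2 + c3 = 0 (check each entry), so rank(O) ≤ 2.
The 2×2 minor from rows 1, 2, columns 1, 2 is 4·0 - 7·3 = 0 - 21 = -21 ≠ 0, so rank(O) = 2.
rank(O) = 2 < n = 3, so the pair (A, C) is not completely observable.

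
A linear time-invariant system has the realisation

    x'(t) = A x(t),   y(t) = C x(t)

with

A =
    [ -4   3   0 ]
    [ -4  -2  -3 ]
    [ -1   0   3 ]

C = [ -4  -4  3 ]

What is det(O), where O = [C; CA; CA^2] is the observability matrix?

34857

CA = [[29, -4, 21]]
CA^2 = [[-121, 95, 75]]
Observability matrix O = [C; CA; CA^2] = [[-4, -4, 3], [29, -4, 21], [-121, 95, 75]]
Expanding along the first row, det(O) = (-4)·((-4)·75 - 21·95) - (-4)·(29·75 - 21·(-121)) + 3·(29·95 - (-4)·(-121)) = (-4)·(-2295) - (-4)·4716 + 3·2271 = 34857
Since det(O) ≠ 0, rank(O) = 3 and the system is completely observable.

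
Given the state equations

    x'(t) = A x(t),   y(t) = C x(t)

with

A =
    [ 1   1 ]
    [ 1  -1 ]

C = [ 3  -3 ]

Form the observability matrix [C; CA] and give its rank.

CA = [[0, 6]]
Observability matrix O = [C; CA] = [[3, -3], [0, 6]]
det(O) = 3·6 - (-3)·0 = 18 - 0 = 18 ≠ 0, so rank(O) = 2.
rank(O) = 2 = n, so the pair (A, C) is completely observable.

2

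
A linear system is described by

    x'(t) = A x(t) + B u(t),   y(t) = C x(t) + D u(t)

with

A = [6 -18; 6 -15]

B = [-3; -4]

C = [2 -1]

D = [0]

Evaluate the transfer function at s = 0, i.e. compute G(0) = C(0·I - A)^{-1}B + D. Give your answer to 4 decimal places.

2.6667

G(0) = C(-A)^{-1}B + D = -C A^{-1} B + D.
det A = 18, so A^{-1} = (1/18)·adj(A) = [[-5/6, 1], [-1/3, 1/3]]
A^{-1} B = [-3/2, -1/3]^T
C A^{-1} B = -8/3
G(0) = D - C A^{-1} B = 0 - (-8/3) = 8/3 ≈ 2.6667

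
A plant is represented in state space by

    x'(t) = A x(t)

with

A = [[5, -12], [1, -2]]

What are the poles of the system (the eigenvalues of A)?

1, 2

det(sI - A) = s^2 - (tr A)s + det A, with tr A = 5 + (-2) = 3 and det A = 5·(-2) - (-12)·1 = -10 - (-12) = 2.
So p(s) = det(sI - A) = s^2 - 3s + 2.
Factor s^2 - 3s + 2: two numbers with sum 3 and product 2 are 2 and 1, so s^2 - 3s + 2 = (s - 2)(s - 1).
Hence p(s) = (s - 2) (s - 1), with roots 1, 2.
At least one eigenvalue has non-negative real part, so the system is not asymptotically stable.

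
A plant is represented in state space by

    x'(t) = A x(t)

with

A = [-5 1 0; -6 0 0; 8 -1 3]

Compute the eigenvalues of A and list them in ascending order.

det(sI - A) = s^3 - (tr A)s^2 + (M11 + M22 + M33)s - det A, where Mii is the 2×2 principal minor of A obtained by deleting row i and column i.
tr A = (-5) + 0 + 3 = -2; M11 = 0·3 - 0·(-1) = 0 - 0 = 0; M22 = (-5)·3 - 0·8 = -15 - 0 = -15; M33 = (-5)·0 - 1·(-6) = 0 - (-6) = 6; sum of minors = -9.
det A = (-5)·(0·3 - 0·(-1)) - 1·((-6)·3 - 0·8) + 0·((-6)·(-1) - 0·8) = (-5)·0 - 1·(-18) + 0·6 = 18.
So p(s) = det(sI - A) = s^3 + 2s^2 - 9s - 18.
Rational-root test: any integer root divides -18. Testing small divisors, s = -2 works: p(-2) = -8 + 8 + 18 + (-18) = 0, so (s + 2) is a factor.
Dividing, p(s) = (s + 2)(s^2 - 9).
Factor s^2 - 9: two numbers with sum 0 and product -9 are 3 and -3, so s^2 - 9 = (s - 3)(s + 3).
Hence p(s) = (s - 3) (s + 2) (s + 3), with roots -3, -2, 3.
At least one eigenvalue has non-negative real part, so the system is not asymptotically stable.

-3, -2, 3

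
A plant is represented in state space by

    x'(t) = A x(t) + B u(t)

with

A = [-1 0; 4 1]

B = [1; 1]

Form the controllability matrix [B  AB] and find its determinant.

6

AB = [[-1], [5]]
Controllability matrix C = [B  AB] = [[1, -1], [1, 5]]
det(C) = 1·5 - (-1)·1 = 5 - (-1) = 6
Since det(C) ≠ 0, rank(C) = 2 and the system is completely controllable.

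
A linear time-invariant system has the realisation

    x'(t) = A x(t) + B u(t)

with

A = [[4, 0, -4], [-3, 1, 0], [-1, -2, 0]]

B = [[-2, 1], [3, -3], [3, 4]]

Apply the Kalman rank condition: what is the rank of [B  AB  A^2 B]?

AB = [[-20, -12], [9, -6], [-4, 5]]
A^2B = [[-64, -68], [69, 30], [2, 24]]
Controllability matrix C = [B  AB  A^2B] = [[-2, 1, -20, -12, -64, -68], [3, -3, 9, -6, 69, 30], [3, 4, -4, 5, 2, 24]]
Take the 3×3 submatrix of C formed by columns 1, 2, 3: [[-2, 1, -20], [3, -3, 9], [3, 4, -4]]. Its determinant is (-2)·((-3)·(-4) - 9·4) - 1·(3·(-4) - 9·3) + (-20)·(3·4 - (-3)·3) = (-2)·(-24) - 1·(-39) + (-20)·21 = -333 ≠ 0.
So rank(C) ≥ 3; since C has 3 rows, rank(C) = 3.
rank(C) = 3 = n, so the pair (A, B) is completely controllable.

3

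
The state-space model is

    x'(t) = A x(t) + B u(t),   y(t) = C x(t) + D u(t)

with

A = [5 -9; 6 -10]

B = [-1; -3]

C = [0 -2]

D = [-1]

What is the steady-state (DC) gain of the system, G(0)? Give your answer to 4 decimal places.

G(0) = C(-A)^{-1}B + D = -C A^{-1} B + D.
det A = 4, so A^{-1} = (1/4)·adj(A) = [[-5/2, 9/4], [-3/2, 5/4]]
A^{-1} B = [-17/4, -9/4]^T
C A^{-1} B = 9/2
G(0) = D - C A^{-1} B = -1 - (9/2) = -11/2 ≈ -5.5000

-5.5000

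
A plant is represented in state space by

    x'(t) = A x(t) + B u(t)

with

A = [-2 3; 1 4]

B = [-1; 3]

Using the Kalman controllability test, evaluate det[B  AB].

-44

AB = [[11], [11]]
Controllability matrix C = [B  AB] = [[-1, 11], [3, 11]]
det(C) = (-1)·11 - 11·3 = -11 - 33 = -44
Since det(C) ≠ 0, rank(C) = 2 and the system is completely controllable.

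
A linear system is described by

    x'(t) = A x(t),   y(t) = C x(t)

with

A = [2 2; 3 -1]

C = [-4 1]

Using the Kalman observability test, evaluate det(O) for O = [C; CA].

CA = [[-5, -9]]
Observability matrix O = [C; CA] = [[-4, 1], [-5, -9]]
det(O) = (-4)·(-9) - 1·(-5) = 36 - (-5) = 41
Since det(O) ≠ 0, rank(O) = 2 and the system is completely observable.

41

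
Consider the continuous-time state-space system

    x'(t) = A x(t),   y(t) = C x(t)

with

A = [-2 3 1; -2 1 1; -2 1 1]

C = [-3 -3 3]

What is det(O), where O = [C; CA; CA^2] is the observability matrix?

CA = [[6, -9, -3]]
CA^2 = [[12, 6, -6]]
Observability matrix O = [C; CA; CA^2] = [[-3, -3, 3], [6, -9, -3], [12, 6, -6]]
Expanding along the first row, det(O) = (-3)·((-9)·(-6) - (-3)·6) - (-3)·(6·(-6) - (-3)·12) + 3·(6·6 - (-9)·12) = (-3)·72 - (-3)·0 + 3·144 = 216
Since det(O) ≠ 0, rank(O) = 3 and the system is completely observable.

216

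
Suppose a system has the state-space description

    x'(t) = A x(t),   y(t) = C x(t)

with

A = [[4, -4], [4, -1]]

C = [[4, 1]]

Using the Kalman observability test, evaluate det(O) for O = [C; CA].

-88

CA = [[20, -17]]
Observability matrix O = [C; CA] = [[4, 1], [20, -17]]
det(O) = 4·(-17) - 1·20 = -68 - 20 = -88
Since det(O) ≠ 0, rank(O) = 2 and the system is completely observable.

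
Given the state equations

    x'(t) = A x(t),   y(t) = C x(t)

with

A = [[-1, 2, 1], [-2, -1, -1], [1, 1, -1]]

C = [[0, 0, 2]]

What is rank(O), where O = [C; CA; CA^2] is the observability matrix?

3

CA = [[2, 2, -2]]
CA^2 = [[-8, 0, 2]]
Observability matrix O = [C; CA; CA^2] = [[0, 0, 2], [2, 2, -2], [-8, 0, 2]]
det(O) = 0·(2·2 - (-2)·0) - 0·(2·2 - (-2)·(-8)) + 2·(2·0 - 2·(-8)) = 0·4 - 0·(-12) + 2·16 = 32 ≠ 0, so rank(O) = 3.
rank(O) = 3 = n, so the pair (A, C) is completely observable.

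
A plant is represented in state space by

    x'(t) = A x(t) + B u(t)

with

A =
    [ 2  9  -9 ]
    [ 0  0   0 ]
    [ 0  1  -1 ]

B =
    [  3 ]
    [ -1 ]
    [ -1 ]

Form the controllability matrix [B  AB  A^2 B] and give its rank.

AB = [[6], [0], [0]]
A^2B = [[12], [0], [0]]
Controllability matrix C = [B  AB  A^2B] = [[3, 6, 12], [-1, 0, 0], [-1, 0, 0]]
The rows r1, r2, r3 of C are linearly dependent: -r2 + r3 = 0 (check each entry), so rank(C) ≤ 2.
The 2×2 minor from rows 1, 2, columns 1, 2 is 3·0 - 6·(-1) = 0 - (-6) = 6 ≠ 0, so rank(C) = 2.
rank(C) = 2 < n = 3, so the pair (A, B) is not completely controllable.

2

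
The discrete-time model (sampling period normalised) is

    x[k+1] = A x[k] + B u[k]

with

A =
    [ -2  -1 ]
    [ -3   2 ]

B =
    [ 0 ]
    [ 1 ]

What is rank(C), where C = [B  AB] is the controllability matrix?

AB = [[-1], [2]]
Controllability matrix C = [B  AB] = [[0, -1], [1, 2]]
det(C) = 0·2 - (-1)·1 = 0 - (-1) = 1 ≠ 0, so rank(C) = 2.
rank(C) = 2 = n, so the pair (A, B) is completely controllable.

2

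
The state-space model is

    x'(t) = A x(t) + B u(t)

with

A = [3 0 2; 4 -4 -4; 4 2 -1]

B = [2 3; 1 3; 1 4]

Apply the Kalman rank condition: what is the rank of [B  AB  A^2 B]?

3

AB = [[8, 17], [0, -16], [9, 14]]
A^2B = [[42, 79], [-4, 76], [23, 22]]
Controllability matrix C = [B  AB  A^2B] = [[2, 3, 8, 17, 42, 79], [1, 3, 0, -16, -4, 76], [1, 4, 9, 14, 23, 22]]
Take the 3×3 submatrix of C formed by columns 1, 2, 3: [[2, 3, 8], [1, 3, 0], [1, 4, 9]]. Its determinant is 2·(3·9 - 0·4) - 3·(1·9 - 0·1) + 8·(1·4 - 3·1) = 2·27 - 3·9 + 8·1 = 35 ≠ 0.
So rank(C) ≥ 3; since C has 3 rows, rank(C) = 3.
rank(C) = 3 = n, so the pair (A, B) is completely controllable.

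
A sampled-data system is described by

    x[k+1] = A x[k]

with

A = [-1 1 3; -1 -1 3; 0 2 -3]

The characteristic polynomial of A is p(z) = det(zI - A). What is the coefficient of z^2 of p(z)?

Expand det(zI - A) for the 3×3 matrix.
p(z) = z^3 + 5z^2 + 2z + 6.
(Check: constant term = det(-A) = (-1)^3 det A = 6; coefficient of z^2 = -tr A = 5.)
The coefficient of z^2 is 5.

5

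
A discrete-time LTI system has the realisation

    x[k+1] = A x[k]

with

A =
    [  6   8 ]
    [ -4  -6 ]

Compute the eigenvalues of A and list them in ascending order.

det(zI - A) = z^2 - (tr A)z + det A, with tr A = 6 + (-6) = 0 and det A = 6·(-6) - 8·(-4) = -36 - (-32) = -4.
So p(z) = det(zI - A) = z^2 - 4.
Factor z^2 - 4: two numbers with sum 0 and product -4 are 2 and -2, so z^2 - 4 = (z - 2)(z + 2).
Hence p(z) = (z - 2) (z + 2), with roots -2, 2.

-2, 2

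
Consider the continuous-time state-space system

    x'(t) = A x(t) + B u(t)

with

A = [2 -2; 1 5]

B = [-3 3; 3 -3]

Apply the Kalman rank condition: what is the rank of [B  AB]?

1

AB = [[-12, 12], [12, -12]]
Controllability matrix C = [B  AB] = [[-3, 3, -12, 12], [3, -3, 12, -12]]
Every column of C is a scalar multiple of column 1 = [-3, 3] (multipliers 1, -1, 4, -4), so the columns span a one-dimensional space.
C ≠ 0, hence rank(C) = 1.
rank(C) = 1 < n = 2, so the pair (A, B) is not completely controllable.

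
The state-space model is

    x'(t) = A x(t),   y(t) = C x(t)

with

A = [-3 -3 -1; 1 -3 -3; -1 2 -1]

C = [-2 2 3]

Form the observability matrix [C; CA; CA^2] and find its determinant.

CA = [[5, 6, -7]]
CA^2 = [[-2, -47, -16]]
Observability matrix O = [C; CA; CA^2] = [[-2, 2, 3], [5, 6, -7], [-2, -47, -16]]
Expanding along the first row, det(O) = (-2)·(6·(-16) - (-7)·(-47)) - 2·(5·(-16) - (-7)·(-2)) + 3·(5·(-47) - 6·(-2)) = (-2)·(-425) - 2·(-94) + 3·(-223) = 369
Since det(O) ≠ 0, rank(O) = 3 and the system is completely observable.

369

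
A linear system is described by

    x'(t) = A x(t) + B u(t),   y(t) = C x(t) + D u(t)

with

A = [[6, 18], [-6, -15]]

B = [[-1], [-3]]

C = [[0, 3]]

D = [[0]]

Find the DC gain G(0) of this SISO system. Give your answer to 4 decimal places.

4.0000

G(0) = C(-A)^{-1}B + D = -C A^{-1} B + D.
det A = 18, so A^{-1} = (1/18)·adj(A) = [[-5/6, -1], [1/3, 1/3]]
A^{-1} B = [23/6, -4/3]^T
C A^{-1} B = -4
G(0) = D - C A^{-1} B = 0 - (-4) = 4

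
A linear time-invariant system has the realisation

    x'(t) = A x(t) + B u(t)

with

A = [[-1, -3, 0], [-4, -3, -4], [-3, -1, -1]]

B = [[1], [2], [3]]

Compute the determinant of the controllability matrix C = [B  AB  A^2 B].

AB = [[-7], [-22], [-8]]
A^2B = [[73], [126], [51]]
Controllability matrix C = [B  AB  A^2B] = [[1, -7, 73], [2, -22, 126], [3, -8, 51]]
Expanding along the first row, det(C) = 1·((-22)·51 - 126·(-8)) - (-7)·(2·51 - 126·3) + 73·(2·(-8) - (-22)·3) = 1·(-114) - (-7)·(-276) + 73·50 = 1604
Since det(C) ≠ 0, rank(C) = 3 and the system is completely controllable.

1604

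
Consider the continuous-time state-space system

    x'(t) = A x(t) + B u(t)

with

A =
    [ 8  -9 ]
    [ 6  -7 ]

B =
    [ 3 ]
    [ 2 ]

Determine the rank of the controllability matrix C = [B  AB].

1

AB = [[6], [4]]
Controllability matrix C = [B  AB] = [[3, 6], [2, 4]]
Every column of C is a scalar multiple of column 1 = [3, 2] (multipliers 1, 2), so the columns span a one-dimensional space.
C ≠ 0, hence rank(C) = 1.
rank(C) = 1 < n = 2, so the pair (A, B) is not completely controllable.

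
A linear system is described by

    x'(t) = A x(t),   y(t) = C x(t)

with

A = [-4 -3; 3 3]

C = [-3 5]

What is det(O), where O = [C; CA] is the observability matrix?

-207

CA = [[27, 24]]
Observability matrix O = [C; CA] = [[-3, 5], [27, 24]]
det(O) = (-3)·24 - 5·27 = -72 - 135 = -207
Since det(O) ≠ 0, rank(O) = 2 and the system is completely observable.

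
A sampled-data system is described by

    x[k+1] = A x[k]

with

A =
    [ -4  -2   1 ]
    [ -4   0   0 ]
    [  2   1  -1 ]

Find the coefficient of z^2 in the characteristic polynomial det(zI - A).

5

Expand det(zI - A) for the 3×3 matrix.
p(z) = z^3 + 5z^2 - 6z - 4.
(Check: constant term = det(-A) = (-1)^3 det A = -4; coefficient of z^2 = -tr A = 5.)
The coefficient of z^2 is 5.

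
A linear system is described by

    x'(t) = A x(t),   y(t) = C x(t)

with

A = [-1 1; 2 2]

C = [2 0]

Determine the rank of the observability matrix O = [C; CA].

2

CA = [[-2, 2]]
Observability matrix O = [C; CA] = [[2, 0], [-2, 2]]
det(O) = 2·2 - 0·(-2) = 4 - 0 = 4 ≠ 0, so rank(O) = 2.
rank(O) = 2 = n, so the pair (A, C) is completely observable.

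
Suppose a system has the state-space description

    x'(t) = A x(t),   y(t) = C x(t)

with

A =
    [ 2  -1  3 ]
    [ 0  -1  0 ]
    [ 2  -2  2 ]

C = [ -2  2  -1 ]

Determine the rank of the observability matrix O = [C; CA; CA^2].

3

CA = [[-6, 2, -8]]
CA^2 = [[-28, 20, -34]]
Observability matrix O = [C; CA; CA^2] = [[-2, 2, -1], [-6, 2, -8], [-28, 20, -34]]
det(O) = (-2)·(2·(-34) - (-8)·20) - 2·((-6)·(-34) - (-8)·(-28)) + (-1)·((-6)·20 - 2·(-28)) = (-2)·92 - 2·(-20) + (-1)·(-64) = -80 ≠ 0, so rank(O) = 3.
rank(O) = 3 = n, so the pair (A, C) is completely observable.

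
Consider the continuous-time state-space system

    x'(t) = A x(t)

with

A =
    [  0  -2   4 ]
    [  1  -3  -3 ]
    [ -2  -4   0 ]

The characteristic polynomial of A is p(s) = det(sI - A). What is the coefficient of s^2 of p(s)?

3

Expand det(sI - A) for the 3×3 matrix.
p(s) = s^3 + 3s^2 - 2s + 52.
(Check: constant term = det(-A) = (-1)^3 det A = 52; coefficient of s^2 = -tr A = 3.)
The coefficient of s^2 is 3.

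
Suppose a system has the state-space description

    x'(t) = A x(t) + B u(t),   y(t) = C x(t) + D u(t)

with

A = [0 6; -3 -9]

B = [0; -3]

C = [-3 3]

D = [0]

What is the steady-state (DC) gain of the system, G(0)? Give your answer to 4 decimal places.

3.0000

G(0) = C(-A)^{-1}B + D = -C A^{-1} B + D.
det A = 18, so A^{-1} = (1/18)·adj(A) = [[-1/2, -1/3], [1/6, 0]]
A^{-1} B = [1, 0]^T
C A^{-1} B = -3
G(0) = D - C A^{-1} B = 0 - (-3) = 3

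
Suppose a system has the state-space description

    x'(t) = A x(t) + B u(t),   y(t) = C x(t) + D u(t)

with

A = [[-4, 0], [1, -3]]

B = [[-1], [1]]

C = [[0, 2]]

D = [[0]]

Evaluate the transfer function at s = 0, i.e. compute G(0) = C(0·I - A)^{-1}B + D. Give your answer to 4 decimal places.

G(0) = C(-A)^{-1}B + D = -C A^{-1} B + D.
det A = 12, so A^{-1} = (1/12)·adj(A) = [[-1/4, 0], [-1/12, -1/3]]
A^{-1} B = [1/4, -1/4]^T
C A^{-1} B = -1/2
G(0) = D - C A^{-1} B = 0 - (-1/2) = 1/2 ≈ 0.5000

0.5000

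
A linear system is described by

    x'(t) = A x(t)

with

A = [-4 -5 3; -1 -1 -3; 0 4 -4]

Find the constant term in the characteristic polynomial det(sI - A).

Expand det(sI - A) for the 3×3 matrix.
p(s) = s^3 + 9s^2 + 31s + 56.
(Check: constant term = det(-A) = (-1)^3 det A = 56; coefficient of s^2 = -tr A = 9.)
The constant term is 56.

56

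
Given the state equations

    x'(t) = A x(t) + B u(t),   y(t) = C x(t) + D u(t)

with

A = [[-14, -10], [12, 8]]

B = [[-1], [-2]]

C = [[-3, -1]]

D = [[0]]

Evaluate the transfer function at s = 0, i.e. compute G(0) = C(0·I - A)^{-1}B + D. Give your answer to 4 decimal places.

G(0) = C(-A)^{-1}B + D = -C A^{-1} B + D.
det A = 8, so A^{-1} = (1/8)·adj(A) = [[1, 5/4], [-3/2, -7/4]]
A^{-1} B = [-7/2, 5]^T
C A^{-1} B = 11/2
G(0) = D - C A^{-1} B = 0 - (11/2) = -11/2 ≈ -5.5000

-5.5000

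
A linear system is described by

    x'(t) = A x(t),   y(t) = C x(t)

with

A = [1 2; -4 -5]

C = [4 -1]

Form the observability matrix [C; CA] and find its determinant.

CA = [[8, 13]]
Observability matrix O = [C; CA] = [[4, -1], [8, 13]]
det(O) = 4·13 - (-1)·8 = 52 - (-8) = 60
Since det(O) ≠ 0, rank(O) = 2 and the system is completely observable.

60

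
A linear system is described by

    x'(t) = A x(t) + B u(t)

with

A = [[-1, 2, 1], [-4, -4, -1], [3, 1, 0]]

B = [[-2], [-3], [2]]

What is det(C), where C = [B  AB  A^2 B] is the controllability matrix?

445

AB = [[-2], [18], [-9]]
A^2B = [[29], [-55], [12]]
Controllability matrix C = [B  AB  A^2B] = [[-2, -2, 29], [-3, 18, -55], [2, -9, 12]]
Expanding along the first row, det(C) = (-2)·(18·12 - (-55)·(-9)) - (-2)·((-3)·12 - (-55)·2) + 29·((-3)·(-9) - 18·2) = (-2)·(-279) - (-2)·74 + 29·(-9) = 445
Since det(C) ≠ 0, rank(C) = 3 and the system is completely controllable.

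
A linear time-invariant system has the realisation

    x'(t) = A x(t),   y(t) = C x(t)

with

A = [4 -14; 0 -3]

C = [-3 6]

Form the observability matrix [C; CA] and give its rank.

CA = [[-12, 24]]
Observability matrix O = [C; CA] = [[-3, 6], [-12, 24]]
Every row of O is a scalar multiple of row 1 = [-3, 6] (multipliers 1, 4), so the rows span a one-dimensional space.
O ≠ 0, hence rank(O) = 1.
rank(O) = 1 < n = 2, so the pair (A, C) is not completely observable.

1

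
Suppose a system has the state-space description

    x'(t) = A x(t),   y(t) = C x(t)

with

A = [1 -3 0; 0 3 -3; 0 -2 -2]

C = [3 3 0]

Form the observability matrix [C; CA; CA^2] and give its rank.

2

CA = [[3, 0, -9]]
CA^2 = [[3, 9, 18]]
Observability matrix O = [C; CA; CA^2] = [[3, 3, 0], [3, 0, -9], [3, 9, 18]]
The columns c1, c2, c3 of O are linearly dependent: 3·c1 - 3·c2 + c3 = 0 (check each entry), so rank(O) ≤ 2.
The 2×2 minor from rows 1, 2, columns 1, 2 is 3·0 - 3·3 = 0 - 9 = -9 ≠ 0, so rank(O) = 2.
rank(O) = 2 < n = 3, so the pair (A, C) is not completely observable.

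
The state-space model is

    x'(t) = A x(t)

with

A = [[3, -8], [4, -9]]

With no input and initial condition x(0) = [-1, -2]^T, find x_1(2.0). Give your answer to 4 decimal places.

det(sI - A) = s^2 - (tr A)s + det A, with tr A = 3 + (-9) = -6 and det A = 3·(-9) - (-8)·4 = -27 - (-32) = 5.
So p(s) = det(sI - A) = s^2 + 6s + 5.
Factor s^2 + 6s + 5: two numbers with sum -6 and product 5 are -1 and -5, so s^2 + 6s + 5 = (s + 1)(s + 5).
Hence p(s) = (s + 1) (s + 5), with roots -5, -1.
The eigenvalues -5, -1 are distinct and real, so A is diagonalisable and x(t) = e^{At} x(0) = V diag(e^{λ_i t}) V^{-1} x(0), where the columns of V are the eigenvectors.
λ = -5: A - (-5)I = [[8, -8], [4, -4]]. Row 1 gives 8·v1 + (-8)·v2 = 0, so take v_1 = [1, 1]^T.
λ = -1: A - (-1)I = [[4, -8], [4, -8]]. Row 1 gives 4·v1 + (-8)·v2 = 0, so take v_2 = [2, 1]^T.
V = [v_1 v_2] = [[1, 2], [1, 1]] has det V = -1, so V^{-1} = adj(V)/det V = [[-1, 2], [1, -1]].
Modal coordinates z(0) = V^{-1} x(0): (-1)·(-1) + 2·(-2) = -3; 1·(-1) + (-1)·(-2) = 1; so z(0) = [-3, 1]^T.
x_1(t) = Σ_i (v_i)_1 · z_i(0) · e^{λ_i t} (row 1 of V times the modal terms).
x_1(2.0) = 1·(-3)·e^{-5·2.0} + 2·1·e^{-1·2.0} = (-3)·0.000045 + 2·0.135335 = 0.2705.

0.2705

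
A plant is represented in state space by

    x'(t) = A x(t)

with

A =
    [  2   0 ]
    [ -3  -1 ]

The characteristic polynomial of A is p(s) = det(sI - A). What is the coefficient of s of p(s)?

-1

For a 2×2 matrix, det(sI - A) = s^2 - (tr A)s + det A.
tr A = 1, det A = -2.
So p(s) = s^2 - s - 2.
The coefficient of s is -1.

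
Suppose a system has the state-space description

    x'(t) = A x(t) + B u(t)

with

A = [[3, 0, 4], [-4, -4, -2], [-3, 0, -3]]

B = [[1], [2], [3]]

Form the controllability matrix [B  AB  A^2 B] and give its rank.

AB = [[15], [-18], [-12]]
A^2B = [[-3], [36], [-9]]
Controllability matrix C = [B  AB  A^2B] = [[1, 15, -3], [2, -18, 36], [3, -12, -9]]
det(C) = 1·((-18)·(-9) - 36·(-12)) - 15·(2·(-9) - 36·3) + (-3)·(2·(-12) - (-18)·3) = 1·594 - 15·(-126) + (-3)·30 = 2394 ≠ 0, so rank(C) = 3.
rank(C) = 3 = n, so the pair (A, B) is completely controllable.

3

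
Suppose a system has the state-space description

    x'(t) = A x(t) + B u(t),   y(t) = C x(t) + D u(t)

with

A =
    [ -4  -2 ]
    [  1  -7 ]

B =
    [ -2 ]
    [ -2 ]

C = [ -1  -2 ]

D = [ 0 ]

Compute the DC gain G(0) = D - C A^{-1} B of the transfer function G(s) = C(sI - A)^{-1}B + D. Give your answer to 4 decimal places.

1.0000

G(0) = C(-A)^{-1}B + D = -C A^{-1} B + D.
det A = 30, so A^{-1} = (1/30)·adj(A) = [[-7/30, 1/15], [-1/30, -2/15]]
A^{-1} B = [1/3, 1/3]^T
C A^{-1} B = -1
G(0) = D - C A^{-1} B = 0 - (-1) = 1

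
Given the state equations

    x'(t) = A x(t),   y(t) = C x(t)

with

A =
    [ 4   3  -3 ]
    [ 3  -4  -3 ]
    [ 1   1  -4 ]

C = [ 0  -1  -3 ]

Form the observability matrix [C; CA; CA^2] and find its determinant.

CA = [[-6, 1, 15]]
CA^2 = [[-6, -7, -45]]
Observability matrix O = [C; CA; CA^2] = [[0, -1, -3], [-6, 1, 15], [-6, -7, -45]]
Expanding along the first row, det(O) = 0·(1·(-45) - 15·(-7)) - (-1)·((-6)·(-45) - 15·(-6)) + (-3)·((-6)·(-7) - 1·(-6)) = 0·60 - (-1)·360 + (-3)·48 = 216
Since det(O) ≠ 0, rank(O) = 3 and the system is completely observable.

216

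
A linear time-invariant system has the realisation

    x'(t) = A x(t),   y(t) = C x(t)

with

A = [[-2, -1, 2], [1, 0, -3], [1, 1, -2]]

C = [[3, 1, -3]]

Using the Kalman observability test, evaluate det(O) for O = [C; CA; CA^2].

-62

CA = [[-8, -6, 9]]
CA^2 = [[19, 17, -16]]
Observability matrix O = [C; CA; CA^2] = [[3, 1, -3], [-8, -6, 9], [19, 17, -16]]
Expanding along the first row, det(O) = 3·((-6)·(-16) - 9·17) - 1·((-8)·(-16) - 9·19) + (-3)·((-8)·17 - (-6)·19) = 3·(-57) - 1·(-43) + (-3)·(-22) = -62
Since det(O) ≠ 0, rank(O) = 3 and the system is completely observable.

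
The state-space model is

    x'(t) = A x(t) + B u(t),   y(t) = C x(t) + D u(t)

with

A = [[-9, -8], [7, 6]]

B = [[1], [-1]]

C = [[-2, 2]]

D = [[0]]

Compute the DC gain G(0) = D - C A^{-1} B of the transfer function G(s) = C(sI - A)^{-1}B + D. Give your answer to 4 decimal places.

G(0) = C(-A)^{-1}B + D = -C A^{-1} B + D.
det A = 2, so A^{-1} = (1/2)·adj(A) = [[3, 4], [-7/2, -9/2]]
A^{-1} B = [-1, 1]^T
C A^{-1} B = 4
G(0) = D - C A^{-1} B = 0 - (4) = -4

-4.0000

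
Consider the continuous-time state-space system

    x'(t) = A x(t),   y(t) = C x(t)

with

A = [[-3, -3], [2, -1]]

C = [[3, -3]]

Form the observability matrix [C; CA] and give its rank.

2

CA = [[-15, -6]]
Observability matrix O = [C; CA] = [[3, -3], [-15, -6]]
det(O) = 3·(-6) - (-3)·(-15) = -18 - 45 = -63 ≠ 0, so rank(O) = 2.
rank(O) = 2 = n, so the pair (A, C) is completely observable.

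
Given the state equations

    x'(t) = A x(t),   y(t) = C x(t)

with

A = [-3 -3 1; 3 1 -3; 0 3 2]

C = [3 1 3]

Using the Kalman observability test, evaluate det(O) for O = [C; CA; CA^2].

CA = [[-6, 1, 6]]
CA^2 = [[21, 37, 3]]
Observability matrix O = [C; CA; CA^2] = [[3, 1, 3], [-6, 1, 6], [21, 37, 3]]
Expanding along the first row, det(O) = 3·(1·3 - 6·37) - 1·((-6)·3 - 6·21) + 3·((-6)·37 - 1·21) = 3·(-219) - 1·(-144) + 3·(-243) = -1242
Since det(O) ≠ 0, rank(O) = 3 and the system is completely observable.

-1242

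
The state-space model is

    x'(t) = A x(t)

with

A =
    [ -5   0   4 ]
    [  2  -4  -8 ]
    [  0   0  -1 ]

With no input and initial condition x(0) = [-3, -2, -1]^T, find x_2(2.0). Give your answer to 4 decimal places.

det(sI - A) = s^3 - (tr A)s^2 + (M11 + M22 + M33)s - det A, where Mii is the 2×2 principal minor of A obtained by deleting row i and column i.
tr A = (-5) + (-4) + (-1) = -10; M11 = (-4)·(-1) - (-8)·0 = 4 - 0 = 4; M22 = (-5)·(-1) - 4·0 = 5 - 0 = 5; M33 = (-5)·(-4) - 0·2 = 20 - 0 = 20; sum of minors = 29.
det A = (-5)·((-4)·(-1) - (-8)·0) - 0·(2·(-1) - (-8)·0) + 4·(2·0 - (-4)·0) = (-5)·4 - 0·(-2) + 4·0 = -20.
So p(s) = det(sI - A) = s^3 + 10s^2 + 29s + 20.
Rational-root test: any integer root divides 20. Testing small divisors, s = -1 works: p(-1) = -1 + 10 + (-29) + 20 = 0, so (s + 1) is a factor.
Dividing, p(s) = (s + 1)(s^2 + 9s + 20).
Factor s^2 + 9s + 20: two numbers with sum -9 and product 20 are -4 and -5, so s^2 + 9s + 20 = (s + 4)(s + 5).
Hence p(s) = (s + 1) (s + 4) (s + 5), with roots -5, -4, -1.
The eigenvalues -5, -4, -1 are distinct and real, so A is diagonalisable and x(t) = e^{At} x(0) = V diag(e^{λ_i t}) V^{-1} x(0), where the columns of V are the eigenvectors.
λ = -5: A - (-5)I = [[0, 0, 4], [2, 1, -8], [0, 0, 4]]. v must be orthogonal to every row; (row 1) × (row 2) = [-4, 8, 0], so take v_1 = [1, -2, 0]^T.
λ = -4: A - (-4)I = [[-1, 0, 4], [2, 0, -8], [0, 0, 3]]. v must be orthogonal to every row; (row 1) × (row 3) = [0, 3, 0], so take v_2 = [0, 1, 0]^T.
λ = -1: A - (-1)I = [[-4, 0, 4], [2, -3, -8], [0, 0, 0]]. v must be orthogonal to every row; (row 1) × (row 2) = [12, -24, 12], so take v_3 = [1, -2, 1]^T.
V = [v_1 v_2 v_3] = [[1, 0, 1], [-2, 1, -2], [0, 0, 1]] has det V = 1, so V^{-1} = adj(V)/det V = [[1, 0, -1], [2, 1, 0], [0, 0, 1]].
Modal coordinates z(0) = V^{-1} x(0): 1·(-3) + 0·(-2) + (-1)·(-1) = -2; 2·(-3) + 1·(-2) + 0·(-1) = -8; 0·(-3) + 0·(-2) + 1·(-1) = -1; so z(0) = [-2, -8, -1]^T.
x_2(t) = Σ_i (v_i)_2 · z_i(0) · e^{λ_i t} (row 2 of V times the modal terms).
x_2(2.0) = (-2)·(-2)·e^{-5·2.0} + 1·(-8)·e^{-4·2.0} + (-2)·(-1)·e^{-1·2.0} = 4·0.000045 + (-8)·0.000335 + 2·0.135335 = 0.2682.

0.2682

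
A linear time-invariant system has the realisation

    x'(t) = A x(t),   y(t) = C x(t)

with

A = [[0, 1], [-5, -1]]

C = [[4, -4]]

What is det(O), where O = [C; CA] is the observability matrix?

CA = [[20, 8]]
Observability matrix O = [C; CA] = [[4, -4], [20, 8]]
det(O) = 4·8 - (-4)·20 = 32 - (-80) = 112
Since det(O) ≠ 0, rank(O) = 2 and the system is completely observable.

112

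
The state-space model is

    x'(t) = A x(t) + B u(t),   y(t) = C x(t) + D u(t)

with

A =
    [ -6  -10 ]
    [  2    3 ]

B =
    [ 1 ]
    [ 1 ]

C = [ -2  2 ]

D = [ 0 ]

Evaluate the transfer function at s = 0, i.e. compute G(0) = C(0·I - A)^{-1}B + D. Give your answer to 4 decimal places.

G(0) = C(-A)^{-1}B + D = -C A^{-1} B + D.
det A = 2, so A^{-1} = (1/2)·adj(A) = [[3/2, 5], [-1, -3]]
A^{-1} B = [13/2, -4]^T
C A^{-1} B = -21
G(0) = D - C A^{-1} B = 0 - (-21) = 21

21.0000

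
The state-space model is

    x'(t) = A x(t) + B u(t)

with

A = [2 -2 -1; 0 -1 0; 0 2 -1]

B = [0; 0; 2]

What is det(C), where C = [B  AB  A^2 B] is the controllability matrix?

0

AB = [[-2], [0], [-2]]
A^2B = [[-2], [0], [2]]
Controllability matrix C = [B  AB  A^2B] = [[0, -2, -2], [0, 0, 0], [2, -2, 2]]
Expanding along the first row, det(C) = 0·(0·2 - 0·(-2)) - (-2)·(0·2 - 0·2) + (-2)·(0·(-2) - 0·2) = 0·0 - (-2)·0 + (-2)·0 = 0
Since det(C) = 0, rank(C) < 3 and the system is not completely controllable.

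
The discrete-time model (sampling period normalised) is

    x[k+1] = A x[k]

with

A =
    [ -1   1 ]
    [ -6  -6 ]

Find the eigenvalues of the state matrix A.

det(zI - A) = z^2 - (tr A)z + det A, with tr A = (-1) + (-6) = -7 and det A = (-1)·(-6) - 1·(-6) = 6 - (-6) = 12.
So p(z) = det(zI - A) = z^2 + 7z + 12.
Factor z^2 + 7z + 12: two numbers with sum -7 and product 12 are -3 and -4, so z^2 + 7z + 12 = (z + 3)(z + 4).
Hence p(z) = (z + 3) (z + 4), with roots -4, -3.

-4, -3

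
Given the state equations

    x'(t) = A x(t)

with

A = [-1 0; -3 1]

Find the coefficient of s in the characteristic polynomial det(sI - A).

For a 2×2 matrix, det(sI - A) = s^2 - (tr A)s + det A.
tr A = 0, det A = -1.
So p(s) = s^2 - 1.
The coefficient of s is 0.

0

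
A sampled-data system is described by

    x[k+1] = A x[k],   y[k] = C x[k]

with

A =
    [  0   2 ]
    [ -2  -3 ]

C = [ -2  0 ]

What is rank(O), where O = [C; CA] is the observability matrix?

CA = [[0, -4]]
Observability matrix O = [C; CA] = [[-2, 0], [0, -4]]
det(O) = (-2)·(-4) - 0·0 = 8 - 0 = 8 ≠ 0, so rank(O) = 2.
rank(O) = 2 = n, so the pair (A, C) is completely observable.

2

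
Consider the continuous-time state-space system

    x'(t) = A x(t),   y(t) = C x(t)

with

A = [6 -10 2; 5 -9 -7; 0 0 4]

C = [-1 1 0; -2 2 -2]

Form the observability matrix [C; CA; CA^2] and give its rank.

2

CA = [[-1, 1, -9], [-2, 2, -26]]
CA^2 = [[-1, 1, -45], [-2, 2, -122]]
Observability matrix O = [C; CA; CA^2] = [[-1, 1, 0], [-2, 2, -2], [-1, 1, -9], [-2, 2, -26], [-1, 1, -45], [-2, 2, -122]]
The columns c1, c2, c3 of O are linearly dependent: c1 + c2 = 0 (check each entry), so rank(O) ≤ 2.
The 2×2 minor from rows 1, 2, columns 1, 3 is (-1)·(-2) - 0·(-2) = 2 - 0 = 2 ≠ 0, so rank(O) = 2.
rank(O) = 2 < n = 3, so the pair (A, C) is not completely observable.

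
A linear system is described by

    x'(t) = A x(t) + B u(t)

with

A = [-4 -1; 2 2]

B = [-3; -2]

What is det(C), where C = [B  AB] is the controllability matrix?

58

AB = [[14], [-10]]
Controllability matrix C = [B  AB] = [[-3, 14], [-2, -10]]
det(C) = (-3)·(-10) - 14·(-2) = 30 - (-28) = 58
Since det(C) ≠ 0, rank(C) = 2 and the system is completely controllable.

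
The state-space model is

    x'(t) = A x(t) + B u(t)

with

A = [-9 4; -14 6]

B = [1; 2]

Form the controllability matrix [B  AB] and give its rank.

AB = [[-1], [-2]]
Controllability matrix C = [B  AB] = [[1, -1], [2, -2]]
Every column of C is a scalar multiple of column 1 = [1, 2] (multipliers 1, -1), so the columns span a one-dimensional space.
C ≠ 0, hence rank(C) = 1.
rank(C) = 1 < n = 2, so the pair (A, B) is not completely controllable.

1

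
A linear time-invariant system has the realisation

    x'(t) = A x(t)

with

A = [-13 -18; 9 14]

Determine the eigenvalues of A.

det(sI - A) = s^2 - (tr A)s + det A, with tr A = (-13) + 14 = 1 and det A = (-13)·14 - (-18)·9 = -182 - (-162) = -20.
So p(s) = det(sI - A) = s^2 - s - 20.
Factor s^2 - s - 20: two numbers with sum 1 and product -20 are 5 and -4, so s^2 - s - 20 = (s - 5)(s + 4).
Hence p(s) = (s - 5) (s + 4), with roots -4, 5.
At least one eigenvalue has non-negative real part, so the system is not asymptotically stable.

-4, 5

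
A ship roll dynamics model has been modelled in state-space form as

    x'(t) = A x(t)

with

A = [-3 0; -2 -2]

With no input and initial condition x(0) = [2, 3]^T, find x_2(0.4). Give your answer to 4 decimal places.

det(sI - A) = s^2 - (tr A)s + det A, with tr A = (-3) + (-2) = -5 and det A = (-3)·(-2) - 0·(-2) = 6 - 0 = 6.
So p(s) = det(sI - A) = s^2 + 5s + 6.
Factor s^2 + 5s + 6: two numbers with sum -5 and product 6 are -2 and -3, so s^2 + 5s + 6 = (s + 2)(s + 3).
Hence p(s) = (s + 2) (s + 3), with roots -3, -2.
The eigenvalues -3, -2 are distinct and real, so A is diagonalisable and x(t) = e^{At} x(0) = V diag(e^{λ_i t}) V^{-1} x(0), where the columns of V are the eigenvectors.
λ = -3: A - (-3)I = [[0, 0], [-2, 1]]. Row 2 gives (-2)·v1 + 1·v2 = 0, so take v_1 = [1, 2]^T.
λ = -2: A - (-2)I = [[-1, 0], [-2, 0]]. Row 1 gives (-1)·v1 + 0·v2 = 0, so take v_2 = [0, 1]^T.
V = [v_1 v_2] = [[1, 0], [2, 1]] has det V = 1, so V^{-1} = adj(V)/det V = [[1, 0], [-2, 1]].
Modal coordinates z(0) = V^{-1} x(0): 1·2 + 0·3 = 2; (-2)·2 + 1·3 = -1; so z(0) = [2, -1]^T.
x_2(t) = Σ_i (v_i)_2 · z_i(0) · e^{λ_i t} (row 2 of V times the modal terms).
x_2(0.4) = 2·2·e^{-3·0.4} + 1·(-1)·e^{-2·0.4} = 4·0.301194 + (-1)·0.449329 = 0.7554.

0.7554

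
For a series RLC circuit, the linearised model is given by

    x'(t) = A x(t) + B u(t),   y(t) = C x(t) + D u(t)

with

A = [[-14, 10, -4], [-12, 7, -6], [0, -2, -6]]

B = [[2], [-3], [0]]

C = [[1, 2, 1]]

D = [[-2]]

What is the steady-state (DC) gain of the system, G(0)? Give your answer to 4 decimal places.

G(0) = C(-A)^{-1}B + D = -C A^{-1} B + D.
det A = -60, so A^{-1} = (1/-60)·adj(A) = [[9/10, -17/15, 8/15], [6/5, -7/5, 3/5], [-2/5, 7/15, -11/30]]
A^{-1} B = [26/5, 33/5, -11/5]^T
C A^{-1} B = 81/5
G(0) = D - C A^{-1} B = -2 - (81/5) = -91/5 ≈ -18.2000

-18.2000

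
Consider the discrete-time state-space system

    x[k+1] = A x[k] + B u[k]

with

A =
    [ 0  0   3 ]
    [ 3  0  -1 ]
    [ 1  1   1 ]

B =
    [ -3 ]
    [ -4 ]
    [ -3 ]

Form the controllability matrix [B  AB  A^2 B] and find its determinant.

AB = [[-9], [-6], [-10]]
A^2B = [[-30], [-17], [-25]]
Controllability matrix C = [B  AB  A^2B] = [[-3, -9, -30], [-4, -6, -17], [-3, -10, -25]]
Expanding along the first row, det(C) = (-3)·((-6)·(-25) - (-17)·(-10)) - (-9)·((-4)·(-25) - (-17)·(-3)) + (-30)·((-4)·(-10) - (-6)·(-3)) = (-3)·(-20) - (-9)·49 + (-30)·22 = -159
Since det(C) ≠ 0, rank(C) = 3 and the system is completely controllable.

-159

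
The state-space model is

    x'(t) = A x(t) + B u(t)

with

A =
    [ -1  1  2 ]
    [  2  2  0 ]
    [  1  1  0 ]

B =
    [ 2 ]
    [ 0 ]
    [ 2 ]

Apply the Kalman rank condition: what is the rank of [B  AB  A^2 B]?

AB = [[2], [4], [2]]
A^2B = [[6], [12], [6]]
Controllability matrix C = [B  AB  A^2B] = [[2, 2, 6], [0, 4, 12], [2, 2, 6]]
The rows r1, r2, r3 of C are linearly dependent: -r1 + r3 = 0 (check each entry), so rank(C) ≤ 2.
The 2×2 minor from rows 1, 2, columns 1, 2 is 2·4 - 2·0 = 8 - 0 = 8 ≠ 0, so rank(C) = 2.
rank(C) = 2 < n = 3, so the pair (A, B) is not completely controllable.

2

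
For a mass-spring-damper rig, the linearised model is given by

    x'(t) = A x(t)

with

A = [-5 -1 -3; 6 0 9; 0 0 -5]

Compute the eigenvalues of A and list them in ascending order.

det(sI - A) = s^3 - (tr A)s^2 + (M11 + M22 + M33)s - det A, where Mii is the 2×2 principal minor of A obtained by deleting row i and column i.
tr A = (-5) + 0 + (-5) = -10; M11 = 0·(-5) - 9·0 = 0 - 0 = 0; M22 = (-5)·(-5) - (-3)·0 = 25 - 0 = 25; M33 = (-5)·0 - (-1)·6 = 0 - (-6) = 6; sum of minors = 31.
det A = (-5)·(0·(-5) - 9·0) - (-1)·(6·(-5) - 9·0) + (-3)·(6·0 - 0·0) = (-5)·0 - (-1)·(-30) + (-3)·0 = -30.
So p(s) = det(sI - A) = s^3 + 10s^2 + 31s + 30.
Rational-root test: any integer root divides 30. Testing small divisors, s = -2 works: p(-2) = -8 + 40 + (-62) + 30 = 0, so (s + 2) is a factor.
Dividing, p(s) = (s + 2)(s^2 + 8s + 15).
Factor s^2 + 8s + 15: two numbers with sum -8 and product 15 are -3 and -5, so s^2 + 8s + 15 = (s + 3)(s + 5).
Hence p(s) = (s + 2) (s + 3) (s + 5), with roots -5, -3, -2.
All eigenvalues have negative real part, so the system is asymptotically stable.

-5, -3, -2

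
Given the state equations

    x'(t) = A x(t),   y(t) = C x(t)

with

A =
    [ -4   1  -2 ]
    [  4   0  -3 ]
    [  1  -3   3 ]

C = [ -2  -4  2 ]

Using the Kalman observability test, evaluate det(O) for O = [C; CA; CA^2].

-4128

CA = [[-6, -8, 22]]
CA^2 = [[14, -72, 102]]
Observability matrix O = [C; CA; CA^2] = [[-2, -4, 2], [-6, -8, 22], [14, -72, 102]]
Expanding along the first row, det(O) = (-2)·((-8)·102 - 22·(-72)) - (-4)·((-6)·102 - 22·14) + 2·((-6)·(-72) - (-8)·14) = (-2)·768 - (-4)·(-920) + 2·544 = -4128
Since det(O) ≠ 0, rank(O) = 3 and the system is completely observable.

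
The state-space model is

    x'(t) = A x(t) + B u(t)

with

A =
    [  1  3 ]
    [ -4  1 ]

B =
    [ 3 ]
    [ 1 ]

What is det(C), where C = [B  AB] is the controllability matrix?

AB = [[6], [-11]]
Controllability matrix C = [B  AB] = [[3, 6], [1, -11]]
det(C) = 3·(-11) - 6·1 = -33 - 6 = -39
Since det(C) ≠ 0, rank(C) = 2 and the system is completely controllable.

-39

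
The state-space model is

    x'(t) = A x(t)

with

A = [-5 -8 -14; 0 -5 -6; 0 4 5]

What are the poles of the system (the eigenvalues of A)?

det(sI - A) = s^3 - (tr A)s^2 + (M11 + M22 + M33)s - det A, where Mii is the 2×2 principal minor of A obtained by deleting row i and column i.
tr A = (-5) + (-5) + 5 = -5; M11 = (-5)·5 - (-6)·4 = -25 - (-24) = -1; M22 = (-5)·5 - (-14)·0 = -25 - 0 = -25; M33 = (-5)·(-5) - (-8)·0 = 25 - 0 = 25; sum of minors = -1.
det A = (-5)·((-5)·5 - (-6)·4) - (-8)·(0·5 - (-6)·0) + (-14)·(0·4 - (-5)·0) = (-5)·(-1) - (-8)·0 + (-14)·0 = 5.
So p(s) = det(sI - A) = s^3 + 5s^2 - s - 5.
Rational-root test: any integer root divides -5. Testing small divisors, s = -1 works: p(-1) = -1 + 5 + 1 + (-5) = 0, so (s + 1) is a factor.
Dividing, p(s) = (s + 1)(s^2 + 4s - 5).
Factor s^2 + 4s - 5: two numbers with sum -4 and product -5 are 1 and -5, so s^2 + 4s - 5 = (s - 1)(s + 5).
Hence p(s) = (s - 1) (s + 1) (s + 5), with roots -5, -1, 1.
At least one eigenvalue has non-negative real part, so the system is not asymptotically stable.

-5, -1, 1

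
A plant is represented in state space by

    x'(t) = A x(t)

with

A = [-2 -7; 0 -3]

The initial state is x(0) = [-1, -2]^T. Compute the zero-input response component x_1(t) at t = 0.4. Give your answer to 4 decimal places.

1.6246

det(sI - A) = s^2 - (tr A)s + det A, with tr A = (-2) + (-3) = -5 and det A = (-2)·(-3) - (-7)·0 = 6 - 0 = 6.
So p(s) = det(sI - A) = s^2 + 5s + 6.
Factor s^2 + 5s + 6: two numbers with sum -5 and product 6 are -2 and -3, so s^2 + 5s + 6 = (s + 2)(s + 3).
Hence p(s) = (s + 2) (s + 3), with roots -3, -2.
The eigenvalues -3, -2 are distinct and real, so A is diagonalisable and x(t) = e^{At} x(0) = V diag(e^{λ_i t}) V^{-1} x(0), where the columns of V are the eigenvectors.
λ = -3: A - (-3)I = [[1, -7], [0, 0]]. Row 1 gives 1·v1 + (-7)·v2 = 0, so take v_1 = [7, 1]^T.
λ = -2: A - (-2)I = [[0, -7], [0, -1]]. Row 1 gives 0·v1 + (-7)·v2 = 0, so take v_2 = [-1, 0]^T.
V = [v_1 v_2] = [[7, -1], [1, 0]] has det V = 1, so V^{-1} = adj(V)/det V = [[0, 1], [-1, 7]].
Modal coordinates z(0) = V^{-1} x(0): 0·(-1) + 1·(-2) = -2; (-1)·(-1) + 7·(-2) = -13; so z(0) = [-2, -13]^T.
x_1(t) = Σ_i (v_i)_1 · z_i(0) · e^{λ_i t} (row 1 of V times the modal terms).
x_1(0.4) = 7·(-2)·e^{-3·0.4} + (-1)·(-13)·e^{-2·0.4} = (-14)·0.301194 + 13·0.449329 = 1.6246.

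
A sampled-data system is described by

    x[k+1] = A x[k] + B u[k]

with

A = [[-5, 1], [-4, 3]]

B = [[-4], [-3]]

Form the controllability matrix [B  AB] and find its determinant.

AB = [[17], [7]]
Controllability matrix C = [B  AB] = [[-4, 17], [-3, 7]]
det(C) = (-4)·7 - 17·(-3) = -28 - (-51) = 23
Since det(C) ≠ 0, rank(C) = 2 and the system is completely controllable.

23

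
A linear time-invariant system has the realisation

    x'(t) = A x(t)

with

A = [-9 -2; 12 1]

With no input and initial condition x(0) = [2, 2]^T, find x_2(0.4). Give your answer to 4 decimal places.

det(sI - A) = s^2 - (tr A)s + det A, with tr A = (-9) + 1 = -8 and det A = (-9)·1 - (-2)·12 = -9 - (-24) = 15.
So p(s) = det(sI - A) = s^2 + 8s + 15.
Factor s^2 + 8s + 15: two numbers with sum -8 and product 15 are -3 and -5, so s^2 + 8s + 15 = (s + 3)(s + 5).
Hence p(s) = (s + 3) (s + 5), with roots -5, -3.
The eigenvalues -5, -3 are distinct and real, so A is diagonalisable and x(t) = e^{At} x(0) = V diag(e^{λ_i t}) V^{-1} x(0), where the columns of V are the eigenvectors.
λ = -5: A - (-5)I = [[-4, -2], [12, 6]]. Row 1 gives (-4)·v1 + (-2)·v2 = 0, so take v_1 = [1, -2]^T.
λ = -3: A - (-3)I = [[-6, -2], [12, 4]]. Row 1 gives (-6)·v1 + (-2)·v2 = 0, so take v_2 = [-1, 3]^T.
V = [v_1 v_2] = [[1, -1], [-2, 3]] has det V = 1, so V^{-1} = adj(V)/det V = [[3, 1], [2, 1]].
Modal coordinates z(0) = V^{-1} x(0): 3·2 + 1·2 = 8; 2·2 + 1·2 = 6; so z(0) = [8, 6]^T.
x_2(t) = Σ_i (v_i)_2 · z_i(0) · e^{λ_i t} (row 2 of V times the modal terms).
x_2(0.4) = (-2)·8·e^{-5·0.4} + 3·6·e^{-3·0.4} = (-16)·0.135335 + 18·0.301194 = 3.2561.

3.2561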